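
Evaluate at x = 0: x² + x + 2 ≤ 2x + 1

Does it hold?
x = 0: LHS = 0² + 0 + 2 = 2, RHS = 2·0 + 1 = 1; 2 ≤ 1 — FAILS

The relation fails at x = 0, so x = 0 is a counterexample.

Answer: No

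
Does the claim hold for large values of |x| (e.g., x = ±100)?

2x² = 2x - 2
x = 100: LHS = 2·100² = 20000, RHS = 2·100 - 2 = 198; 20000 = 198 — FAILS
x = -100: LHS = 2·(-100)² = 20000, RHS = 2·(-100) - 2 = -202; 20000 = -202 — FAILS

Answer: No, fails for both x = 100 and x = -100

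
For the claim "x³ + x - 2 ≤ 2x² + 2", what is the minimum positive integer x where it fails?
Testing positive integers:
x = 1: LHS = 1³ + 1 - 2 = 0, RHS = 2·1² + 2 = 4; 0 ≤ 4 — holds
x = 2: LHS = 2³ + 2 - 2 = 8, RHS = 2·2² + 2 = 10; 8 ≤ 10 — holds
x = 3: LHS = 3³ + 3 - 2 = 28, RHS = 2·3² + 2 = 20; 28 ≤ 20 — FAILS  ← smallest positive counterexample

Answer: x = 3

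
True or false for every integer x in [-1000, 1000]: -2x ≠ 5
Track d = LHS − RHS over the integers in [-1000, 1000]. Equality would need d = 0, but d changes sign only between consecutive integers, jumping over 0:
x = -3: LHS = -2·(-3) = 6; 6 ≠ 5 — holds  (d = 1)
x = -2: LHS = -2·(-2) = 4; 4 ≠ 5 — holds  (d = -1)
Away from these crossings d keeps a constant sign, and checking every integer in [-1000, 1000] confirms d ≠ 0 throughout. Hence the two sides are never equal, so the relation holds for every integer in [-1000, 1000].

No counterexample exists.

Answer: True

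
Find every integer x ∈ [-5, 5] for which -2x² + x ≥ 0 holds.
Holds for: {0}
Fails for: {-5, -4, -3, -2, -1, 1, 2, 3, 4, 5}

Answer: {0}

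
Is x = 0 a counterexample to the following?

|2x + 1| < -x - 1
Substitute x = 0 into the relation:
x = 0: LHS = |2·0 + 1| = |1| = 1, RHS = -0 - 1 = -1; 1 < -1 — FAILS

Since the claim fails at x = 0, this value is a counterexample.

Answer: Yes, x = 0 is a counterexample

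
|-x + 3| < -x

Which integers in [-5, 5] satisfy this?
Over all integers in [-5, 5], LHS − RHS is smallest at x = 0, where it equals 3:
x = 0: LHS = |-0 + 3| = |3| = 3, RHS = -0 = 0; 3 < 0 — FAILS
At the ends of the range:
x = -5: LHS = |-(-5) + 3| = |8| = 8, RHS = -(-5) = 5; 8 < 5 — FAILS
x = 5: LHS = |-5 + 3| = |-2| = 2; 2 < -5 — FAILS
Hence LHS − RHS is never negative, i.e. LHS ≥ RHS throughout, so the claimed relation (<) fails for every integer in [-5, 5].

Answer: None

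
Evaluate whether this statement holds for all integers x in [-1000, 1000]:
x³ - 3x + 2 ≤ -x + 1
The claim fails at x = 0:
x = 0: LHS = 0³ - 3·0 + 2 = 2, RHS = -0 + 1 = 1; 2 ≤ 1 — FAILS

Because a single integer refutes it, the statement is false.

Answer: False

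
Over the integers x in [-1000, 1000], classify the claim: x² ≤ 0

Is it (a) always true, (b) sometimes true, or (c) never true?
Holds at x = 0: LHS = 0² = 0; 0 ≤ 0 — holds
Fails at x = 1: LHS = 1² = 1; 1 ≤ 0 — FAILS
It is satisfied by some integers in the range but not all.

Answer: Sometimes true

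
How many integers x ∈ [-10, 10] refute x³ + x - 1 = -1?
Counterexamples in [-10, 10]: {-10, -9, -8, -7, -6, -5, -4, -3, -2, -1, 1, 2, 3, 4, 5, 6, 7, 8, 9, 10}.

Counting them gives 20 values.

Answer: 20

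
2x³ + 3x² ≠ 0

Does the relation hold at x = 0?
x = 0: LHS = 2·0³ + 3·0² = 0; 0 ≠ 0 — FAILS

The relation fails at x = 0, so x = 0 is a counterexample.

Answer: No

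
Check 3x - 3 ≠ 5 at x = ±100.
x = 100: LHS = 3·100 - 3 = 297; 297 ≠ 5 — holds
x = -100: LHS = 3·(-100) - 3 = -303; -303 ≠ 5 — holds

Answer: Yes, holds for both x = 100 and x = -100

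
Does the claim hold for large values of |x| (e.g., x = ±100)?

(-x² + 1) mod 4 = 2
x = 100: LHS = (-100² + 1) mod 4 = (-9999) mod 4 = 1; 1 = 2 — FAILS
x = -100: LHS = (-(-100)² + 1) mod 4 = (-9999) mod 4 = 1; 1 = 2 — FAILS

Answer: No, fails for both x = 100 and x = -100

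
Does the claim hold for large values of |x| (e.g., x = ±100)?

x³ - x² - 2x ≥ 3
x = 100: LHS = 100³ - 100² - 2·100 = 989800; 989800 ≥ 3 — holds
x = -100: LHS = (-100)³ - (-100)² - 2·(-100) = -1009800; -1009800 ≥ 3 — FAILS

Answer: Partially: holds for x = 100, fails for x = -100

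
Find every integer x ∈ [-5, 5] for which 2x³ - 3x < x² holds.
Holds for: {-5, -4, -3, -2, 1}
Fails for: {-1, 0, 2, 3, 4, 5}

Answer: {-5, -4, -3, -2, 1}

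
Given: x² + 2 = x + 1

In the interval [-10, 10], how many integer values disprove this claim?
Counterexamples in [-10, 10]: {-10, -9, -8, -7, -6, -5, -4, -3, -2, -1, 0, 1, 2, 3, 4, 5, 6, 7, 8, 9, 10}.

Counting them gives 21 values.

Answer: 21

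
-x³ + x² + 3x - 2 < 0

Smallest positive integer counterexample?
Testing positive integers:
x = 1: LHS = -1³ + 1² + 3·1 - 2 = 1; 1 < 0 — FAILS  ← smallest positive counterexample

Answer: x = 1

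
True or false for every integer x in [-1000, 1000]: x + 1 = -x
The claim fails at x = 0:
x = 0: LHS = 0 + 1 = 1, RHS = -0 = 0; 1 = 0 — FAILS

Because a single integer refutes it, the statement is false.

Answer: False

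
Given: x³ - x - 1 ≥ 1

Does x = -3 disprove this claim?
Substitute x = -3 into the relation:
x = -3: LHS = (-3)³ - (-3) - 1 = -25; -25 ≥ 1 — FAILS

Since the claim fails at x = -3, this value is a counterexample.

Answer: Yes, x = -3 is a counterexample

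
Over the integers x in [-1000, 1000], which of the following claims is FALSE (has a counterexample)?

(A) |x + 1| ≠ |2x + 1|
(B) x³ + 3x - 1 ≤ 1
(A) x = 0: LHS = |0 + 1| = |1| = 1, RHS = |2·0 + 1| = |1| = 1; 1 ≠ 1 — FAILS
(B) x = 1: LHS = 1³ + 3·1 - 1 = 3; 3 ≤ 1 — FAILS

Answer: Both A and B are false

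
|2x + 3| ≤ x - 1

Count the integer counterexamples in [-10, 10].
Counterexamples in [-10, 10]: {-10, -9, -8, -7, -6, -5, -4, -3, -2, -1, 0, 1, 2, 3, 4, 5, 6, 7, 8, 9, 10}.

Counting them gives 21 values.

Answer: 21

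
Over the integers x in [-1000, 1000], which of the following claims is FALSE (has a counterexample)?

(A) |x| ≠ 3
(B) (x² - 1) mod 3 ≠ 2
(A) x = 3: LHS = |3| = 3; 3 ≠ 3 — FAILS
(B) x = 0: LHS = (0² - 1) mod 3 = (-1) mod 3 = 2; 2 ≠ 2 — FAILS

Answer: Both A and B are false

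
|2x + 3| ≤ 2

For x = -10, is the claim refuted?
Substitute x = -10 into the relation:
x = -10: LHS = |2·(-10) + 3| = |-17| = 17; 17 ≤ 2 — FAILS

Since the claim fails at x = -10, this value is a counterexample.

Answer: Yes, x = -10 is a counterexample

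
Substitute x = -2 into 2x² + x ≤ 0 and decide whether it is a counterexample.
Substitute x = -2 into the relation:
x = -2: LHS = 2·(-2)² + (-2) = 6; 6 ≤ 0 — FAILS

Since the claim fails at x = -2, this value is a counterexample.

Answer: Yes, x = -2 is a counterexample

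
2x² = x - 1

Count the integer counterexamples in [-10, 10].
Counterexamples in [-10, 10]: {-10, -9, -8, -7, -6, -5, -4, -3, -2, -1, 0, 1, 2, 3, 4, 5, 6, 7, 8, 9, 10}.

Counting them gives 21 values.

Answer: 21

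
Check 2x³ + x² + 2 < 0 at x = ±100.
x = 100: LHS = 2·100³ + 100² + 2 = 2010002; 2010002 < 0 — FAILS
x = -100: LHS = 2·(-100)³ + (-100)² + 2 = -1989998; -1989998 < 0 — holds

Answer: Partially: fails for x = 100, holds for x = -100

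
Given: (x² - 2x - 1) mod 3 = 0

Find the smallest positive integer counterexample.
Testing positive integers:
x = 1: LHS = (1² - 2·1 - 1) mod 3 = (-2) mod 3 = 1; 1 = 0 — FAILS  ← smallest positive counterexample

Answer: x = 1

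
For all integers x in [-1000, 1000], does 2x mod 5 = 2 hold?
The claim fails at x = 0:
x = 0: LHS = (2·0) mod 5 = 0 mod 5 = 0; 0 = 2 — FAILS

Because a single integer refutes it, the statement is false.

Answer: False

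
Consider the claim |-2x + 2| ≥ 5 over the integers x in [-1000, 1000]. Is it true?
The claim fails at x = 0:
x = 0: LHS = |-2·0 + 2| = |2| = 2; 2 ≥ 5 — FAILS

Because a single integer refutes it, the statement is false.

Answer: False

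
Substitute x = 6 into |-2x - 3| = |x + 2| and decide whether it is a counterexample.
Substitute x = 6 into the relation:
x = 6: LHS = |-2·6 - 3| = |-15| = 15, RHS = |6 + 2| = |8| = 8; 15 = 8 — FAILS

Since the claim fails at x = 6, this value is a counterexample.

Answer: Yes, x = 6 is a counterexample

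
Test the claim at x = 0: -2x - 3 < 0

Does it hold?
x = 0: LHS = -2·0 - 3 = -3; -3 < 0 — holds

The relation is satisfied at x = 0.

Answer: Yes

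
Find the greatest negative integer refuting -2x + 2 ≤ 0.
Testing negative integers from -1 downward:
x = -1: LHS = -2·(-1) + 2 = 4; 4 ≤ 0 — FAILS  ← closest negative counterexample to 0

Answer: x = -1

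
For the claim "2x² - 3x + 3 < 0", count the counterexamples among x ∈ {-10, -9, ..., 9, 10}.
Counterexamples in [-10, 10]: {-10, -9, -8, -7, -6, -5, -4, -3, -2, -1, 0, 1, 2, 3, 4, 5, 6, 7, 8, 9, 10}.

Counting them gives 21 values.

Answer: 21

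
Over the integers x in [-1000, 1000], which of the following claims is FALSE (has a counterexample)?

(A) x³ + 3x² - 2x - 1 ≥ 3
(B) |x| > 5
(A) x = 0: LHS = 0³ + 3·0² - 2·0 - 1 = -1; -1 ≥ 3 — FAILS
(B) x = 0: LHS = |0| = 0; 0 > 5 — FAILS

Answer: Both A and B are false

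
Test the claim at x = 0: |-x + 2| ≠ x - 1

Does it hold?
x = 0: LHS = |-0 + 2| = |2| = 2, RHS = 0 - 1 = -1; 2 ≠ -1 — holds

The relation is satisfied at x = 0.

Answer: Yes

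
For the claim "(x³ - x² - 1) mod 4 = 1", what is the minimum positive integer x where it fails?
Testing positive integers:
x = 1: LHS = (1³ - 1² - 1) mod 4 = (-1) mod 4 = 3; 3 = 1 — FAILS  ← smallest positive counterexample

Answer: x = 1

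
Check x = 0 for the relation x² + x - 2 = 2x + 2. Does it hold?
x = 0: LHS = 0² + 0 - 2 = -2, RHS = 2·0 + 2 = 2; -2 = 2 — FAILS

The relation fails at x = 0, so x = 0 is a counterexample.

Answer: No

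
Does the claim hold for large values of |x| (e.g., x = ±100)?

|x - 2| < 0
x = 100: LHS = |100 - 2| = |98| = 98; 98 < 0 — FAILS
x = -100: LHS = |(-100) - 2| = |-102| = 102; 102 < 0 — FAILS

Answer: No, fails for both x = 100 and x = -100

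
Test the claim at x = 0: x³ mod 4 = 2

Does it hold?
x = 0: LHS = (0³) mod 4 = 0 mod 4 = 0; 0 = 2 — FAILS

The relation fails at x = 0, so x = 0 is a counterexample.

Answer: No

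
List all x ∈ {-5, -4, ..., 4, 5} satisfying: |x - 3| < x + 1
Holds for: {2, 3, 4, 5}
Fails for: {-5, -4, -3, -2, -1, 0, 1}

Answer: {2, 3, 4, 5}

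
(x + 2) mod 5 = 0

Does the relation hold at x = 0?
x = 0: LHS = (0 + 2) mod 5 = 2 mod 5 = 2; 2 = 0 — FAILS

The relation fails at x = 0, so x = 0 is a counterexample.

Answer: No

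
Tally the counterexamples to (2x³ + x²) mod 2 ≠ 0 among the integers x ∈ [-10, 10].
Counterexamples in [-10, 10]: {-10, -8, -6, -4, -2, 0, 2, 4, 6, 8, 10}.

Counting them gives 11 values.

Answer: 11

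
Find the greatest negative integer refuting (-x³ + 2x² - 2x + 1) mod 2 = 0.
Testing negative integers from -1 downward:
x = -1: LHS = (-(-1)³ + 2·(-1)² - 2·(-1) + 1) mod 2 = 6 mod 2 = 0; 0 = 0 — holds
x = -2: LHS = (-(-2)³ + 2·(-2)² - 2·(-2) + 1) mod 2 = 21 mod 2 = 1; 1 = 0 — FAILS  ← closest negative counterexample to 0

Answer: x = -2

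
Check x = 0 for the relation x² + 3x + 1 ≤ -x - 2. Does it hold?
x = 0: LHS = 0² + 3·0 + 1 = 1, RHS = -0 - 2 = -2; 1 ≤ -2 — FAILS

The relation fails at x = 0, so x = 0 is a counterexample.

Answer: No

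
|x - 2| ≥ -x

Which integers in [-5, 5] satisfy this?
Over all integers in [-5, 5], LHS − RHS is smallest at x = 0, where it equals 2:
x = 0: LHS = |0 - 2| = |-2| = 2, RHS = -0 = 0; 2 ≥ 0 — holds
At the ends of the range:
x = -5: LHS = |(-5) - 2| = |-7| = 7, RHS = -(-5) = 5; 7 ≥ 5 — holds
x = 5: LHS = |5 - 2| = |3| = 3; 3 ≥ -5 — holds
Hence LHS − RHS is never negative, i.e. LHS ≥ RHS throughout, so the relation holds for every integer in [-5, 5].

Answer: All integers in [-5, 5]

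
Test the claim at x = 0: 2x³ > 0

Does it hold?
x = 0: LHS = 2·0³ = 0; 0 > 0 — FAILS

The relation fails at x = 0, so x = 0 is a counterexample.

Answer: No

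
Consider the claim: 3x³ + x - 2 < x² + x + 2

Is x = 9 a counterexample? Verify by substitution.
Substitute x = 9 into the relation:
x = 9: LHS = 3·9³ + 9 - 2 = 2194, RHS = 9² + 9 + 2 = 92; 2194 < 92 — FAILS

Since the claim fails at x = 9, this value is a counterexample.

Answer: Yes, x = 9 is a counterexample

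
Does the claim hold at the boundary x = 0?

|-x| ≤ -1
x = 0: LHS = |-0| = |0| = 0; 0 ≤ -1 — FAILS

The relation fails at x = 0, so x = 0 is a counterexample.

Answer: No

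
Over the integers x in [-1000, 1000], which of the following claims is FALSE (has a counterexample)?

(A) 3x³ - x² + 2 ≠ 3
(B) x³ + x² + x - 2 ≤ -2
(A) Track d = LHS − RHS over the integers in [-1000, 1000]. Equality would need d = 0, but d changes sign only between consecutive integers, jumping over 0:
x = 0: LHS = 3·0³ - 0² + 2 = 2; 2 ≠ 3 — holds  (d = -1)
x = 1: LHS = 3·1³ - 1² + 2 = 4; 4 ≠ 3 — holds  (d = 1)
Away from these crossings d keeps a constant sign, and checking every integer in [-1000, 1000] confirms d ≠ 0 throughout. Hence the two sides are never equal, so the relation holds for every integer in [-1000, 1000].

(B) x = 1: LHS = 1³ + 1² + 1 - 2 = 1; 1 ≤ -2 — FAILS

Only (B) has a counterexample.

Answer: B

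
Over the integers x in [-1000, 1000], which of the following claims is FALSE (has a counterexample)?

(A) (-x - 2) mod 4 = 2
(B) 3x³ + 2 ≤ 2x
(A) x = 1: LHS = (-1 - 2) mod 4 = (-3) mod 4 = 1; 1 = 2 — FAILS
(B) x = 0: LHS = 3·0³ + 2 = 2, RHS = 2·0 = 0; 2 ≤ 0 — FAILS

Answer: Both A and B are false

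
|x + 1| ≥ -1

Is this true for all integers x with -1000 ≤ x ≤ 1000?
An absolute value is never negative, so the left side is ≥ 0 for every x, while the right side is -1. Tightest case in [-1000, 1000] is x = -1:
x = -1: LHS = |(-1) + 1| = |0| = 0; 0 ≥ -1 — holds
Hence LHS − RHS is never negative, i.e. LHS ≥ RHS throughout, so the relation holds for every integer in [-1000, 1000].

No counterexample exists.

Answer: True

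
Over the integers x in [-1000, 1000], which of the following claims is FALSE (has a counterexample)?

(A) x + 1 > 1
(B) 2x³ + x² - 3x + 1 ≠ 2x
(A) x = 0: LHS = 0 + 1 = 1; 1 > 1 — FAILS

(B) Track d = LHS − RHS over the integers in [-1000, 1000]. Equality would need d = 0, but d changes sign only between consecutive integers, jumping over 0:
x = -2: LHS = 2·(-2)³ + (-2)² - 3·(-2) + 1 = -5, RHS = 2·(-2) = -4; -5 ≠ -4 — holds  (d = -1)
x = -1: LHS = 2·(-1)³ + (-1)² - 3·(-1) + 1 = 3, RHS = 2·(-1) = -2; 3 ≠ -2 — holds  (d = 5)
x = 0: LHS = 2·0³ + 0² - 3·0 + 1 = 1, RHS = 2·0 = 0; 1 ≠ 0 — holds  (d = 1)
x = 1: LHS = 2·1³ + 1² - 3·1 + 1 = 1, RHS = 2·1 = 2; 1 ≠ 2 — holds  (d = -1)
x = 1: LHS = 2·1³ + 1² - 3·1 + 1 = 1, RHS = 2·1 = 2; 1 ≠ 2 — holds  (d = -1)
x = 2: LHS = 2·2³ + 2² - 3·2 + 1 = 15, RHS = 2·2 = 4; 15 ≠ 4 — holds  (d = 11)
Away from these crossings d keeps a constant sign, and checking every integer in [-1000, 1000] confirms d ≠ 0 throughout. Hence the two sides are never equal, so the relation holds for every integer in [-1000, 1000].

Only (A) has a counterexample.

Answer: A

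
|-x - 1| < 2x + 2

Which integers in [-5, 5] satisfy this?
Holds for: {0, 1, 2, 3, 4, 5}
Fails for: {-5, -4, -3, -2, -1}

Answer: {0, 1, 2, 3, 4, 5}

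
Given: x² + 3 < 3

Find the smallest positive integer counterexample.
Testing positive integers:
x = 1: LHS = 1² + 3 = 4; 4 < 3 — FAILS  ← smallest positive counterexample

Answer: x = 1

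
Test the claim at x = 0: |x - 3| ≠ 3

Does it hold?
x = 0: LHS = |0 - 3| = |-3| = 3; 3 ≠ 3 — FAILS

The relation fails at x = 0, so x = 0 is a counterexample.

Answer: No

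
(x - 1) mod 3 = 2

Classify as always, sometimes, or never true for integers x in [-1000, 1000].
Holds at x = 0: LHS = (0 - 1) mod 3 = (-1) mod 3 = 2; 2 = 2 — holds
Fails at x = 1: LHS = (1 - 1) mod 3 = 0 mod 3 = 0; 0 = 2 — FAILS
It is satisfied by some integers in the range but not all.

Answer: Sometimes true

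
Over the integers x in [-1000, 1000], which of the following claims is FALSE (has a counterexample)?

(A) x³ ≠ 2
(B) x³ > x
(A) Track d = LHS − RHS over the integers in [-1000, 1000]. Equality would need d = 0, but d changes sign only between consecutive integers, jumping over 0:
x = 1: LHS = 1³ = 1; 1 ≠ 2 — holds  (d = -1)
x = 2: LHS = 2³ = 8; 8 ≠ 2 — holds  (d = 6)
Away from these crossings d keeps a constant sign, and checking every integer in [-1000, 1000] confirms d ≠ 0 throughout. Hence the two sides are never equal, so the relation holds for every integer in [-1000, 1000].

(B) x = 0: LHS = 0³ = 0; 0 > 0 — FAILS

Only (B) has a counterexample.

Answer: B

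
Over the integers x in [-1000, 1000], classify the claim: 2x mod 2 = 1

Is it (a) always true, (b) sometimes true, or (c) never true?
For a polynomial with integer coefficients, its value mod 2 depends only on x mod 2, so it suffices to check one representative of each residue class, x = 0, 1:
x = 0: LHS = (2·0) mod 2 = 0 mod 2 = 0; 0 = 1 — FAILS
x = 1: LHS = (2·1) mod 2 = 2 mod 2 = 0; 0 = 1 — FAILS
The relation fails in every residue class, so the claimed relation (=) fails for every integer in [-1000, 1000].

No integer in the range satisfies it.

Answer: Never true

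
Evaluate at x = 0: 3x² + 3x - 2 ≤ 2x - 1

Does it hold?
x = 0: LHS = 3·0² + 3·0 - 2 = -2, RHS = 2·0 - 1 = -1; -2 ≤ -1 — holds

The relation is satisfied at x = 0.

Answer: Yes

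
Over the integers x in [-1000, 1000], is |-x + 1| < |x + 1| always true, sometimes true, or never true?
Holds at x = 1: LHS = |-1 + 1| = |0| = 0, RHS = |1 + 1| = |2| = 2; 0 < 2 — holds
Fails at x = 0: LHS = |-0 + 1| = |1| = 1, RHS = |0 + 1| = |1| = 1; 1 < 1 — FAILS
It is satisfied by some integers in the range but not all.

Answer: Sometimes true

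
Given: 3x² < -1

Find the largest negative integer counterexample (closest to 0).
Testing negative integers from -1 downward:
x = -1: LHS = 3·(-1)² = 3; 3 < -1 — FAILS  ← closest negative counterexample to 0

Answer: x = -1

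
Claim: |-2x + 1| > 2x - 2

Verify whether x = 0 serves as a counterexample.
Substitute x = 0 into the relation:
x = 0: LHS = |-2·0 + 1| = |1| = 1, RHS = 2·0 - 2 = -2; 1 > -2 — holds

The relation holds at x = 0, so it is not a counterexample.

Answer: No, x = 0 is not a counterexample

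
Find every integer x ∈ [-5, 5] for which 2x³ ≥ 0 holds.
Holds for: {0, 1, 2, 3, 4, 5}
Fails for: {-5, -4, -3, -2, -1}

Answer: {0, 1, 2, 3, 4, 5}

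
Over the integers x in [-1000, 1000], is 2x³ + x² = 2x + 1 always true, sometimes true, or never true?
Holds at x = 1: LHS = 2·1³ + 1² = 3, RHS = 2·1 + 1 = 3; 3 = 3 — holds
Fails at x = 0: LHS = 2·0³ + 0² = 0, RHS = 2·0 + 1 = 1; 0 = 1 — FAILS
It is satisfied by some integers in the range but not all.

Answer: Sometimes true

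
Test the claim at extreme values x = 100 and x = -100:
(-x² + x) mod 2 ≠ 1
x = 100: LHS = (-100² + 100) mod 2 = (-9900) mod 2 = 0; 0 ≠ 1 — holds
x = -100: LHS = (-(-100)² + (-100)) mod 2 = (-10100) mod 2 = 0; 0 ≠ 1 — holds

Answer: Yes, holds for both x = 100 and x = -100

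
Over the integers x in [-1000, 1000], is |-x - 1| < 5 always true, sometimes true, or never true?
Holds at x = 0: LHS = |-0 - 1| = |-1| = 1; 1 < 5 — holds
Fails at x = 4: LHS = |-4 - 1| = |-5| = 5; 5 < 5 — FAILS
It is satisfied by some integers in the range but not all.

Answer: Sometimes true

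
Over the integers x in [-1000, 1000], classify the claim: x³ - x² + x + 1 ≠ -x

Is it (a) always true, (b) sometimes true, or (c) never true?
Track d = LHS − RHS over the integers in [-1000, 1000]. Equality would need d = 0, but d changes sign only between consecutive integers, jumping over 0:
x = -1: LHS = (-1)³ - (-1)² + (-1) + 1 = -2, RHS = -(-1) = 1; -2 ≠ 1 — holds  (d = -3)
x = 0: LHS = 0³ - 0² + 0 + 1 = 1, RHS = -0 = 0; 1 ≠ 0 — holds  (d = 1)
Away from these crossings d keeps a constant sign, and checking every integer in [-1000, 1000] confirms d ≠ 0 throughout. Hence the two sides are never equal, so the relation holds for every integer in [-1000, 1000].

No counterexample exists.

Answer: Always true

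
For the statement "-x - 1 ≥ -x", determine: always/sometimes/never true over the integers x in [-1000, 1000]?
Over all integers in [-1000, 1000], LHS − RHS is largest at x = 0, where it equals -1:
x = 0: LHS = -0 - 1 = -1, RHS = -0 = 0; -1 ≥ 0 — FAILS
At the ends of the range:
x = -1000: LHS = -(-1000) - 1 = 999, RHS = -(-1000) = 1000; 999 ≥ 1000 — FAILS
x = 1000: LHS = -1000 - 1 = -1001; -1001 ≥ -1000 — FAILS
Hence LHS − RHS is never zero or positive, i.e. LHS < RHS throughout, so the claimed relation (≥) fails for every integer in [-1000, 1000].

No integer in the range satisfies it.

Answer: Never true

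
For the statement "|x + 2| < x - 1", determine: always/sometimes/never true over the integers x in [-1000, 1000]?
Over all integers in [-1000, 1000], LHS − RHS is smallest at x = 0, where it equals 3:
x = 0: LHS = |0 + 2| = |2| = 2, RHS = 0 - 1 = -1; 2 < -1 — FAILS
At the ends of the range:
x = -1000: LHS = |(-1000) + 2| = |-998| = 998, RHS = (-1000) - 1 = -1001; 998 < -1001 — FAILS
x = 1000: LHS = |1000 + 2| = |1002| = 1002, RHS = 1000 - 1 = 999; 1002 < 999 — FAILS
Hence LHS − RHS is never negative, i.e. LHS ≥ RHS throughout, so the claimed relation (<) fails for every integer in [-1000, 1000].

No integer in the range satisfies it.

Answer: Never true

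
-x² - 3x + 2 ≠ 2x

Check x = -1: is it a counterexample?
Substitute x = -1 into the relation:
x = -1: LHS = -(-1)² - 3·(-1) + 2 = 4, RHS = 2·(-1) = -2; 4 ≠ -2 — holds

The relation holds at x = -1, so it is not a counterexample.

Answer: No, x = -1 is not a counterexample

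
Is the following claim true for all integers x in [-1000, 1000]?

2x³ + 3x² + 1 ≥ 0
The claim fails at x = -2:
x = -2: LHS = 2·(-2)³ + 3·(-2)² + 1 = -3; -3 ≥ 0 — FAILS

Because a single integer refutes it, the statement is false.

Answer: False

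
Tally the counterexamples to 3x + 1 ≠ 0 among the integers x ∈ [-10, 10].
Track d = LHS − RHS over the integers in [-10, 10]. Equality would need d = 0, but d changes sign only between consecutive integers, jumping over 0:
x = -1: LHS = 3·(-1) + 1 = -2; -2 ≠ 0 — holds  (d = -2)
x = 0: LHS = 3·0 + 1 = 1; 1 ≠ 0 — holds  (d = 1)
Away from these crossings d keeps a constant sign, and checking every integer in [-10, 10] confirms d ≠ 0 throughout. Hence the two sides are never equal, so the relation holds for every integer in [-10, 10].

No counterexample appears in that range.

Answer: 0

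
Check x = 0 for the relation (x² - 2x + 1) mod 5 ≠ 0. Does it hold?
x = 0: LHS = (0² - 2·0 + 1) mod 5 = 1 mod 5 = 1; 1 ≠ 0 — holds

The relation is satisfied at x = 0.

Answer: Yes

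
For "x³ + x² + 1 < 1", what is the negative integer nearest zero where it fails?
Testing negative integers from -1 downward:
x = -1: LHS = (-1)³ + (-1)² + 1 = 1; 1 < 1 — FAILS  ← closest negative counterexample to 0

Answer: x = -1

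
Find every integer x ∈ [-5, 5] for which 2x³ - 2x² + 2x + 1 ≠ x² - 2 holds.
Track d = LHS − RHS over the integers in [-5, 5]. Equality would need d = 0, but d changes sign only between consecutive integers, jumping over 0:
x = -1: LHS = 2·(-1)³ - 2·(-1)² + 2·(-1) + 1 = -5, RHS = (-1)² - 2 = -1; -5 ≠ -1 — holds  (d = -4)
x = 0: LHS = 2·0³ - 2·0² + 2·0 + 1 = 1, RHS = 0² - 2 = -2; 1 ≠ -2 — holds  (d = 3)
Away from these crossings d keeps a constant sign, and checking every integer in [-5, 5] confirms d ≠ 0 throughout. Hence the two sides are never equal, so the relation holds for every integer in [-5, 5].

Answer: All integers in [-5, 5]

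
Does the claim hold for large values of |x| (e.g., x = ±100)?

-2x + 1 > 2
x = 100: LHS = -2·100 + 1 = -199; -199 > 2 — FAILS
x = -100: LHS = -2·(-100) + 1 = 201; 201 > 2 — holds

Answer: Partially: fails for x = 100, holds for x = -100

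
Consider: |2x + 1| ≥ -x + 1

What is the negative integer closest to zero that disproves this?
Testing negative integers from -1 downward:
x = -1: LHS = |2·(-1) + 1| = |-1| = 1, RHS = -(-1) + 1 = 2; 1 ≥ 2 — FAILS  ← closest negative counterexample to 0

Answer: x = -1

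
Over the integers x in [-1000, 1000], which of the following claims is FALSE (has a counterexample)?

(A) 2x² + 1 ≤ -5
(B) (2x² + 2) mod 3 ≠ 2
(A) x = 0: LHS = 2·0² + 1 = 1; 1 ≤ -5 — FAILS
(B) x = 0: LHS = (2·0² + 2) mod 3 = 2 mod 3 = 2; 2 ≠ 2 — FAILS

Answer: Both A and B are false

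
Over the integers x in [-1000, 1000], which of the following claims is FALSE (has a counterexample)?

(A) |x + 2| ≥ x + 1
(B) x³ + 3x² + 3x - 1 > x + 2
(A) Over all integers in [-1000, 1000], LHS − RHS is smallest at x = 0, where it equals 1:
x = 0: LHS = |0 + 2| = |2| = 2, RHS = 0 + 1 = 1; 2 ≥ 1 — holds
At the ends of the range:
x = -1000: LHS = |(-1000) + 2| = |-998| = 998, RHS = (-1000) + 1 = -999; 998 ≥ -999 — holds
x = 1000: LHS = |1000 + 2| = |1002| = 1002, RHS = 1000 + 1 = 1001; 1002 ≥ 1001 — holds
Hence LHS − RHS is never negative, i.e. LHS ≥ RHS throughout, so the relation holds for every integer in [-1000, 1000].

(B) x = 0: LHS = 0³ + 3·0² + 3·0 - 1 = -1, RHS = 0 + 2 = 2; -1 > 2 — FAILS

Only (B) has a counterexample.

Answer: B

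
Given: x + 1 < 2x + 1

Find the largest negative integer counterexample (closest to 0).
Testing negative integers from -1 downward:
x = -1: LHS = (-1) + 1 = 0, RHS = 2·(-1) + 1 = -1; 0 < -1 — FAILS  ← closest negative counterexample to 0

Answer: x = -1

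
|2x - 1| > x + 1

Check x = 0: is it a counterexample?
Substitute x = 0 into the relation:
x = 0: LHS = |2·0 - 1| = |-1| = 1, RHS = 0 + 1 = 1; 1 > 1 — FAILS

Since the claim fails at x = 0, this value is a counterexample.

Answer: Yes, x = 0 is a counterexample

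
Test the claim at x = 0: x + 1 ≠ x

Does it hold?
x = 0: LHS = 0 + 1 = 1; 1 ≠ 0 — holds

The relation is satisfied at x = 0.

Answer: Yes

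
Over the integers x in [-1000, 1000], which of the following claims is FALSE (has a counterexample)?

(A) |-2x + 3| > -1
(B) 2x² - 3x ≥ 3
(A) An absolute value is never negative, so the left side is ≥ 0 for every x, while the right side is -1. Tightest case in [-1000, 1000] is x = 1:
x = 1: LHS = |-2·1 + 3| = |1| = 1; 1 > -1 — holds
Hence LHS − RHS is never zero or negative, i.e. LHS > RHS throughout, so the relation holds for every integer in [-1000, 1000].

(B) x = 0: LHS = 2·0² - 3·0 = 0; 0 ≥ 3 — FAILS

Only (B) has a counterexample.

Answer: B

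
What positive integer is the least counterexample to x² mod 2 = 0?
Testing positive integers:
x = 1: LHS = (1²) mod 2 = 1 mod 2 = 1; 1 = 0 — FAILS  ← smallest positive counterexample

Answer: x = 1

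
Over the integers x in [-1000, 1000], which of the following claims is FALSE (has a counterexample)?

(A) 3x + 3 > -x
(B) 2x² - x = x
(A) x = -1: LHS = 3·(-1) + 3 = 0, RHS = -(-1) = 1; 0 > 1 — FAILS
(B) x = -1: LHS = 2·(-1)² - (-1) = 3; 3 = -1 — FAILS

Answer: Both A and B are false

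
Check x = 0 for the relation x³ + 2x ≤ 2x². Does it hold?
x = 0: LHS = 0³ + 2·0 = 0, RHS = 2·0² = 0; 0 ≤ 0 — holds

The relation is satisfied at x = 0.

Answer: Yes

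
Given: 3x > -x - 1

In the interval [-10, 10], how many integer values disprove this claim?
Counterexamples in [-10, 10]: {-10, -9, -8, -7, -6, -5, -4, -3, -2, -1}.

Counting them gives 10 values.

Answer: 10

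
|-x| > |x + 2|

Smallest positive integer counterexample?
Testing positive integers:
x = 1: LHS = |-1| = 1, RHS = |1 + 2| = |3| = 3; 1 > 3 — FAILS  ← smallest positive counterexample

Answer: x = 1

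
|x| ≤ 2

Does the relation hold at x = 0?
x = 0: LHS = |0| = 0; 0 ≤ 2 — holds

The relation is satisfied at x = 0.

Answer: Yes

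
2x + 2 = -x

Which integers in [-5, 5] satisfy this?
Track d = LHS − RHS over the integers in [-5, 5]. Equality would need d = 0, but d changes sign only between consecutive integers, jumping over 0:
x = -1: LHS = 2·(-1) + 2 = 0, RHS = -(-1) = 1; 0 = 1 — FAILS  (d = -1)
x = 0: LHS = 2·0 + 2 = 2, RHS = -0 = 0; 2 = 0 — FAILS  (d = 2)
Away from these crossings d keeps a constant sign, and checking every integer in [-5, 5] confirms d ≠ 0 throughout. Hence the two sides are never equal, so the claimed relation (=) fails for every integer in [-5, 5].

Answer: None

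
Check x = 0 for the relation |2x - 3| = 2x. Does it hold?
x = 0: LHS = |2·0 - 3| = |-3| = 3, RHS = 2·0 = 0; 3 = 0 — FAILS

The relation fails at x = 0, so x = 0 is a counterexample.

Answer: No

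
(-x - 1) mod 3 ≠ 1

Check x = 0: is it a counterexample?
Substitute x = 0 into the relation:
x = 0: LHS = (-0 - 1) mod 3 = (-1) mod 3 = 2; 2 ≠ 1 — holds

The claim holds here, so x = 0 is not a counterexample. (A counterexample exists elsewhere, e.g. x = 1.)

Answer: No, x = 0 is not a counterexample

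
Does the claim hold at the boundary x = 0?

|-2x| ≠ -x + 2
x = 0: LHS = |-2·0| = |0| = 0, RHS = -0 + 2 = 2; 0 ≠ 2 — holds

The relation is satisfied at x = 0.

Answer: Yes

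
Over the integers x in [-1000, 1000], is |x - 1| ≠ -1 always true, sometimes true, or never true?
An absolute value is never negative, so the left side is ≥ 0 for every x, while the right side is -1. Tightest case in [-1000, 1000] is x = 1:
x = 1: LHS = |1 - 1| = |0| = 0; 0 ≠ -1 — holds
Hence LHS − RHS is never 0, i.e. the two sides are never equal, so the relation holds for every integer in [-1000, 1000].

No counterexample exists.

Answer: Always true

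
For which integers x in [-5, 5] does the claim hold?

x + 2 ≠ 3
Holds for: {-5, -4, -3, -2, -1, 0, 2, 3, 4, 5}
Fails for: {1}

Answer: {-5, -4, -3, -2, -1, 0, 2, 3, 4, 5}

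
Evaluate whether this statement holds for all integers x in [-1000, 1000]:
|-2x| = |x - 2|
The claim fails at x = 0:
x = 0: LHS = |-2·0| = |0| = 0, RHS = |0 - 2| = |-2| = 2; 0 = 2 — FAILS

Because a single integer refutes it, the statement is false.

Answer: False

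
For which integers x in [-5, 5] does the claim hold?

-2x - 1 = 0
Track d = LHS − RHS over the integers in [-5, 5]. Equality would need d = 0, but d changes sign only between consecutive integers, jumping over 0:
x = -1: LHS = -2·(-1) - 1 = 1; 1 = 0 — FAILS  (d = 1)
x = 0: LHS = -2·0 - 1 = -1; -1 = 0 — FAILS  (d = -1)
Away from these crossings d keeps a constant sign, and checking every integer in [-5, 5] confirms d ≠ 0 throughout. Hence the two sides are never equal, so the claimed relation (=) fails for every integer in [-5, 5].

Answer: None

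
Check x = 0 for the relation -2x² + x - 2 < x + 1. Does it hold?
x = 0: LHS = -2·0² + 0 - 2 = -2, RHS = 0 + 1 = 1; -2 < 1 — holds

The relation is satisfied at x = 0.

Answer: Yes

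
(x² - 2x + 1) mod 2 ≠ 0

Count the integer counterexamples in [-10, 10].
Counterexamples in [-10, 10]: {-9, -7, -5, -3, -1, 1, 3, 5, 7, 9}.

Counting them gives 10 values.

Answer: 10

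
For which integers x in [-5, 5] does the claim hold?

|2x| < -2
An absolute value is never negative, so the left side is ≥ 0 for every x, while the right side is -2. Tightest case in [-5, 5] is x = 0:
x = 0: LHS = |2·0| = |0| = 0; 0 < -2 — FAILS
Hence LHS − RHS is never negative, i.e. LHS ≥ RHS throughout, so the claimed relation (<) fails for every integer in [-5, 5].

Answer: None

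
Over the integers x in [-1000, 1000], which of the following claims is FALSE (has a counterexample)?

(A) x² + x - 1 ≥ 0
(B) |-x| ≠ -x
(A) x = 0: LHS = 0² + 0 - 1 = -1; -1 ≥ 0 — FAILS
(B) x = 0: LHS = |-0| = |0| = 0, RHS = -0 = 0; 0 ≠ 0 — FAILS

Answer: Both A and B are false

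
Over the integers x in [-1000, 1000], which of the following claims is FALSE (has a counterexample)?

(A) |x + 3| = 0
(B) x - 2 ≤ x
(A) x = 0: LHS = |0 + 3| = |3| = 3; 3 = 0 — FAILS

(B) Over all integers in [-1000, 1000], LHS − RHS is largest at x = 0, where it equals -2:
x = 0: LHS = 0 - 2 = -2; -2 ≤ 0 — holds
At the ends of the range:
x = -1000: LHS = (-1000) - 2 = -1002; -1002 ≤ -1000 — holds
x = 1000: LHS = 1000 - 2 = 998; 998 ≤ 1000 — holds
Hence LHS − RHS is never positive, i.e. LHS ≤ RHS throughout, so the relation holds for every integer in [-1000, 1000].

Only (A) has a counterexample.

Answer: A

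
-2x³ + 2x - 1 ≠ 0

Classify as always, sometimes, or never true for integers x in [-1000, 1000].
Track d = LHS − RHS over the integers in [-1000, 1000]. Equality would need d = 0, but d changes sign only between consecutive integers, jumping over 0:
x = -2: LHS = -2·(-2)³ + 2·(-2) - 1 = 11; 11 ≠ 0 — holds  (d = 11)
x = -1: LHS = -2·(-1)³ + 2·(-1) - 1 = -1; -1 ≠ 0 — holds  (d = -1)
Away from these crossings d keeps a constant sign, and checking every integer in [-1000, 1000] confirms d ≠ 0 throughout. Hence the two sides are never equal, so the relation holds for every integer in [-1000, 1000].

No counterexample exists.

Answer: Always true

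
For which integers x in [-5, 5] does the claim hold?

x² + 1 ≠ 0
Over all integers in [-5, 5], LHS − RHS is always positive; it is smallest at x = 0, where it equals 1:
x = 0: LHS = 0² + 1 = 1; 1 ≠ 0 — holds
At the ends of the range:
x = -5: LHS = (-5)² + 1 = 26; 26 ≠ 0 — holds
x = 5: LHS = 5² + 1 = 26; 26 ≠ 0 — holds
Hence LHS − RHS is never 0, i.e. the two sides are never equal, so the relation holds for every integer in [-5, 5].

Answer: All integers in [-5, 5]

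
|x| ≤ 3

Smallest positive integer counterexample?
Testing positive integers:
x = 1: LHS = |1| = 1; 1 ≤ 3 — holds
x = 2: LHS = |2| = 2; 2 ≤ 3 — holds
x = 3: LHS = |3| = 3; 3 ≤ 3 — holds
x = 4: LHS = |4| = 4; 4 ≤ 3 — FAILS  ← smallest positive counterexample

Answer: x = 4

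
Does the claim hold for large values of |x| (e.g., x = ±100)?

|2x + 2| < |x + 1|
x = 100: LHS = |2·100 + 2| = |202| = 202, RHS = |100 + 1| = |101| = 101; 202 < 101 — FAILS
x = -100: LHS = |2·(-100) + 2| = |-198| = 198, RHS = |(-100) + 1| = |-99| = 99; 198 < 99 — FAILS

Answer: No, fails for both x = 100 and x = -100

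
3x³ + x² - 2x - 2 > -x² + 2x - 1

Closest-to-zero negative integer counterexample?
Testing negative integers from -1 downward:
x = -1: LHS = 3·(-1)³ + (-1)² - 2·(-1) - 2 = -2, RHS = -(-1)² + 2·(-1) - 1 = -4; -2 > -4 — holds
x = -2: LHS = 3·(-2)³ + (-2)² - 2·(-2) - 2 = -18, RHS = -(-2)² + 2·(-2) - 1 = -9; -18 > -9 — FAILS  ← closest negative counterexample to 0

Answer: x = -2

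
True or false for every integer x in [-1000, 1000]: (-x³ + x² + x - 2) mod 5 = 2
The claim fails at x = 0:
x = 0: LHS = (-0³ + 0² + 0 - 2) mod 5 = (-2) mod 5 = 3; 3 = 2 — FAILS

Because a single integer refutes it, the statement is false.

Answer: False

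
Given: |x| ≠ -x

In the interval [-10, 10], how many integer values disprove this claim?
Counterexamples in [-10, 10]: {-10, -9, -8, -7, -6, -5, -4, -3, -2, -1, 0}.

Counting them gives 11 values.

Answer: 11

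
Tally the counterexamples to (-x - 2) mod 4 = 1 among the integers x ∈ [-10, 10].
Counterexamples in [-10, 10]: {-10, -9, -8, -6, -5, -4, -2, -1, 0, 2, 3, 4, 6, 7, 8, 10}.

Counting them gives 16 values.

Answer: 16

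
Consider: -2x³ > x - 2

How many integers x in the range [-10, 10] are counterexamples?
Counterexamples in [-10, 10]: {1, 2, 3, 4, 5, 6, 7, 8, 9, 10}.

Counting them gives 10 values.

Answer: 10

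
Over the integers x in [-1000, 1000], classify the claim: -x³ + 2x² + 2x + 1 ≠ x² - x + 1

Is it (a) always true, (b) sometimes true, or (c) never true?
Holds at x = 1: LHS = -1³ + 2·1² + 2·1 + 1 = 4, RHS = 1² - 1 + 1 = 1; 4 ≠ 1 — holds
Fails at x = 0: LHS = -0³ + 2·0² + 2·0 + 1 = 1, RHS = 0² - 0 + 1 = 1; 1 ≠ 1 — FAILS
It is satisfied by some integers in the range but not all.

Answer: Sometimes true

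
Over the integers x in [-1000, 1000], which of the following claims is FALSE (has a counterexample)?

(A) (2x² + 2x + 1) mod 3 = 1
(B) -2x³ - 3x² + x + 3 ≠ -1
(A) x = 1: LHS = (2·1² + 2·1 + 1) mod 3 = 5 mod 3 = 2; 2 = 1 — FAILS
(B) x = 1: LHS = -2·1³ - 3·1² + 1 + 3 = -1; -1 ≠ -1 — FAILS

Answer: Both A and B are false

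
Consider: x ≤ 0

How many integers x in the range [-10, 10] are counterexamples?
Counterexamples in [-10, 10]: {1, 2, 3, 4, 5, 6, 7, 8, 9, 10}.

Counting them gives 10 values.

Answer: 10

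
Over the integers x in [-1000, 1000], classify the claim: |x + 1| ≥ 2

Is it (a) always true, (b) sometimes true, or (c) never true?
Holds at x = 1: LHS = |1 + 1| = |2| = 2; 2 ≥ 2 — holds
Fails at x = 0: LHS = |0 + 1| = |1| = 1; 1 ≥ 2 — FAILS
It is satisfied by some integers in the range but not all.

Answer: Sometimes true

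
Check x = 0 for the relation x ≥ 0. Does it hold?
x = 0: 0 ≥ 0 — holds

The relation is satisfied at x = 0.

Answer: Yes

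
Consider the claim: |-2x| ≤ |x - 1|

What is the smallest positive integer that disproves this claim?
Testing positive integers:
x = 1: LHS = |-2·1| = |-2| = 2, RHS = |1 - 1| = |0| = 0; 2 ≤ 0 — FAILS  ← smallest positive counterexample

Answer: x = 1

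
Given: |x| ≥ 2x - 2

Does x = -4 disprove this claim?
Substitute x = -4 into the relation:
x = -4: LHS = |-4| = 4, RHS = 2·(-4) - 2 = -10; 4 ≥ -10 — holds

The claim holds here, so x = -4 is not a counterexample. (A counterexample exists elsewhere, e.g. x = 3.)

Answer: No, x = -4 is not a counterexample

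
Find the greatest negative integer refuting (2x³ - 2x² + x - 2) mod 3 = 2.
Testing negative integers from -1 downward:
x = -1: LHS = (2·(-1)³ - 2·(-1)² + (-1) - 2) mod 3 = (-7) mod 3 = 2; 2 = 2 — holds
x = -2: LHS = (2·(-2)³ - 2·(-2)² + (-2) - 2) mod 3 = (-28) mod 3 = 2; 2 = 2 — holds
x = -3: LHS = (2·(-3)³ - 2·(-3)² + (-3) - 2) mod 3 = (-77) mod 3 = 1; 1 = 2 — FAILS  ← closest negative counterexample to 0

Answer: x = -3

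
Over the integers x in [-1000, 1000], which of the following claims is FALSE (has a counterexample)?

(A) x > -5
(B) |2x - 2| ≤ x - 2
(A) x = -5: -5 > -5 — FAILS
(B) x = 0: LHS = |2·0 - 2| = |-2| = 2, RHS = 0 - 2 = -2; 2 ≤ -2 — FAILS

Answer: Both A and B are false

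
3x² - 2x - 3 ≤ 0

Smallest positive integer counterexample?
Testing positive integers:
x = 1: LHS = 3·1² - 2·1 - 3 = -2; -2 ≤ 0 — holds
x = 2: LHS = 3·2² - 2·2 - 3 = 5; 5 ≤ 0 — FAILS  ← smallest positive counterexample

Answer: x = 2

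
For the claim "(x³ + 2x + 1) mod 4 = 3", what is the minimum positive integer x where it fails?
Testing positive integers:
x = 1: LHS = (1³ + 2·1 + 1) mod 4 = 4 mod 4 = 0; 0 = 3 — FAILS  ← smallest positive counterexample

Answer: x = 1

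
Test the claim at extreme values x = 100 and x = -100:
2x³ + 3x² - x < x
x = 100: LHS = 2·100³ + 3·100² - 100 = 2029900; 2029900 < 100 — FAILS
x = -100: LHS = 2·(-100)³ + 3·(-100)² - (-100) = -1969900; -1969900 < -100 — holds

Answer: Partially: fails for x = 100, holds for x = -100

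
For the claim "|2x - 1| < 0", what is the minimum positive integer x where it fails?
Testing positive integers:
x = 1: LHS = |2·1 - 1| = |1| = 1; 1 < 0 — FAILS  ← smallest positive counterexample

Answer: x = 1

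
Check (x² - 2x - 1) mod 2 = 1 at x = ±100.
x = 100: LHS = (100² - 2·100 - 1) mod 2 = 9799 mod 2 = 1; 1 = 1 — holds
x = -100: LHS = ((-100)² - 2·(-100) - 1) mod 2 = 10199 mod 2 = 1; 1 = 1 — holds

Answer: Yes, holds for both x = 100 and x = -100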